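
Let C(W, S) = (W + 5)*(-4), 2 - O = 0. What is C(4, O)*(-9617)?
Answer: 346212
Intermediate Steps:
O = 2 (O = 2 - 1*0 = 2 + 0 = 2)
C(W, S) = -20 - 4*W (C(W, S) = (5 + W)*(-4) = -20 - 4*W)
C(4, O)*(-9617) = (-20 - 4*4)*(-9617) = (-20 - 16)*(-9617) = -36*(-9617) = 346212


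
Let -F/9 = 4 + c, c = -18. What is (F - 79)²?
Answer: 2209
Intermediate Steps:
F = 126 (F = -9*(4 - 18) = -9*(-14) = 126)
(F - 79)² = (126 - 79)² = 47² = 2209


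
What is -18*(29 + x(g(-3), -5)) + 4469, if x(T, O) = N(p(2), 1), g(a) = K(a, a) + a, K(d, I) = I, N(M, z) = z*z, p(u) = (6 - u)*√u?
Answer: 3929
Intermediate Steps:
p(u) = √u*(6 - u)
N(M, z) = z²
g(a) = 2*a (g(a) = a + a = 2*a)
x(T, O) = 1 (x(T, O) = 1² = 1)
-18*(29 + x(g(-3), -5)) + 4469 = -18*(29 + 1) + 4469 = -18*30 + 4469 = -540 + 4469 = 3929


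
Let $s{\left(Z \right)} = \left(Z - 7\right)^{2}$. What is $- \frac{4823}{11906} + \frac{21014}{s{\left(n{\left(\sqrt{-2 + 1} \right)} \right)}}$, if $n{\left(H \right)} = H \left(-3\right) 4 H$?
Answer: $\frac{250072109}{297650} \approx 840.16$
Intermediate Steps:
$n{\left(H \right)} = - 12 H^{2}$ ($n{\left(H \right)} = - 3 H 4 H = - 12 H H = - 12 H^{2}$)
$s{\left(Z \right)} = \left(-7 + Z\right)^{2}$
$- \frac{4823}{11906} + \frac{21014}{s{\left(n{\left(\sqrt{-2 + 1} \right)} \right)}} = - \frac{4823}{11906} + \frac{21014}{\left(-7 - 12 \left(\sqrt{-2 + 1}\right)^{2}\right)^{2}} = \left(-4823\right) \frac{1}{11906} + \frac{21014}{\left(-7 - 12 \left(\sqrt{-1}\right)^{2}\right)^{2}} = - \frac{4823}{11906} + \frac{21014}{\left(-7 - 12 i^{2}\right)^{2}} = - \frac{4823}{11906} + \frac{21014}{\left(-7 - -12\right)^{2}} = - \frac{4823}{11906} + \frac{21014}{\left(-7 + 12\right)^{2}} = - \frac{4823}{11906} + \frac{21014}{5^{2}} = - \frac{4823}{11906} + \frac{21014}{25} = \frac{250072109}{297650}$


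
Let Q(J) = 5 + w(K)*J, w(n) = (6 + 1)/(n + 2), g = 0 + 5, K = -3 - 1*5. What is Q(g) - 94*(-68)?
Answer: 38347/6 ≈ 6391.2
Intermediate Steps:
K = -8 (K = -3 - 5 = -8)
g = 5
w(n) = 7/(2 + n)
Q(J) = 5 - 7*J/6 (Q(J) = 5 + (7/(2 - 8))*J = 5 + (7/(-6))*J = 5 + (7*(-⅙))*J = 5 - 7*J/6)
Q(g) - 94*(-68) = (5 - 7/6*5) - 94*(-68) = (5 - 35/6) + 6392 = -⅚ + 6392 = 38347/6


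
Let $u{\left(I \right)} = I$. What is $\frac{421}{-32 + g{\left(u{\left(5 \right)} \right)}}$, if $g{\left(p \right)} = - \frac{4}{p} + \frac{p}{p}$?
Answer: $- \frac{2105}{159} \approx -13.239$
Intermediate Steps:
$g{\left(p \right)} = 1 - \frac{4}{p}$ ($g{\left(p \right)} = - \frac{4}{p} + 1 = 1 - \frac{4}{p}$)
$\frac{421}{-32 + g{\left(u{\left(5 \right)} \right)}} = \frac{421}{-32 + \frac{-4 + 5}{5}} = \frac{421}{-32 + \frac{1}{5} \cdot 1} = \frac{421}{-32 + \frac{1}{5}} = \frac{421}{- \frac{159}{5}} = 421 \left(- \frac{5}{159}\right) = - \frac{2105}{159}$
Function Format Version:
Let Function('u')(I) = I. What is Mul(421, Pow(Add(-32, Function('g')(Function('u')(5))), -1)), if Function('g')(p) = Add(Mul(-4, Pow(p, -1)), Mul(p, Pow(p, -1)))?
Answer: Rational(-2105, 159) ≈ -13.239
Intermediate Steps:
Function('g')(p) = Add(1, Mul(-4, Pow(p, -1))) (Function('g')(p) = Add(Mul(-4, Pow(p, -1)), 1) = Add(1, Mul(-4, Pow(p, -1))))
Mul(421, Pow(Add(-32, Function('g')(Function('u')(5))), -1)) = Mul(421, Pow(Add(-32, Mul(Pow(5, -1), Add(-4, 5))), -1)) = Mul(421, Pow(Add(-32, Mul(Rational(1, 5), 1)), -1)) = Mul(421, Pow(Add(-32, Rational(1, 5)), -1)) = Mul(421, Pow(Rational(-159, 5), -1)) = Mul(421, Rational(-5, 159)) = Rational(-2105, 159)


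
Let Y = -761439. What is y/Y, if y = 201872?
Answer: -201872/761439 ≈ -0.26512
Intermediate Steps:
y/Y = 201872/(-761439) = 201872*(-1/761439) = -201872/761439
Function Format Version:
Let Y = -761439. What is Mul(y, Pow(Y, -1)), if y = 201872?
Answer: Rational(-201872, 761439) ≈ -0.26512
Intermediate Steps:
Mul(y, Pow(Y, -1)) = Mul(201872, Pow(-761439, -1)) = Mul(201872, Rational(-1, 761439)) = Rational(-201872, 761439)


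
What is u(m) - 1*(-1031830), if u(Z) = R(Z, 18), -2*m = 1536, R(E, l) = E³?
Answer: -451953002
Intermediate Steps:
m = -768 (m = -½*1536 = -768)
u(Z) = Z³
u(m) - 1*(-1031830) = (-768)³ - 1*(-1031830) = -452984832 + 1031830 = -451953002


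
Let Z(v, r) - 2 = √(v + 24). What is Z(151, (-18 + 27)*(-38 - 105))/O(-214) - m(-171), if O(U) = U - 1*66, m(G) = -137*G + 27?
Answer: -3283561/140 - √7/56 ≈ -23454.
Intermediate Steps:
m(G) = 27 - 137*G
Z(v, r) = 2 + √(24 + v) (Z(v, r) = 2 + √(v + 24) = 2 + √(24 + v))
O(U) = -66 + U (O(U) = U - 66 = -66 + U)
Z(151, (-18 + 27)*(-38 - 105))/O(-214) - m(-171) = (2 + √(24 + 151))/(-66 - 214) - (27 - 137*(-171)) = (2 + √175)/(-280) - (27 + 23427) = (2 + 5*√7)*(-1/280) - 1*23454 = (-1/140 - √7/56) - 23454 = -3283561/140 - √7/56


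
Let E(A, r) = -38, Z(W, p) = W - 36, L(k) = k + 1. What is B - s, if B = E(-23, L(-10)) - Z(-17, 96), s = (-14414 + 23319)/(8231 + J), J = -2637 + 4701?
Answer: 29104/2059 ≈ 14.135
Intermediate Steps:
L(k) = 1 + k
Z(W, p) = -36 + W
J = 2064
s = 1781/2059 (s = (-14414 + 23319)/(8231 + 2064) = 8905/10295 = 8905*(1/10295) = 1781/2059 ≈ 0.86498)
B = 15 (B = -38 - (-36 - 17) = -38 - 1*(-53) = -38 + 53 = 15)
B - s = 15 - 1*1781/2059 = 15 - 1781/2059 = 29104/2059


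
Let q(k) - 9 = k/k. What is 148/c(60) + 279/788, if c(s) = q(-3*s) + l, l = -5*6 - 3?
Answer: -110207/18124 ≈ -6.0807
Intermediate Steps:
q(k) = 10 (q(k) = 9 + k/k = 9 + 1 = 10)
l = -33 (l = -30 - 3 = -33)
c(s) = -23 (c(s) = 10 - 33 = -23)
148/c(60) + 279/788 = 148/(-23) + 279/788 = 148*(-1/23) + 279*(1/788) = -148/23 + 279/788 = -110207/18124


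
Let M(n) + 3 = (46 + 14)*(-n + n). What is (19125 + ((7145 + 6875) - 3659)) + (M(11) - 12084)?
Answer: 17399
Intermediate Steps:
M(n) = -3 (M(n) = -3 + (46 + 14)*(-n + n) = -3 + 60*0 = -3 + 0 = -3)
(19125 + ((7145 + 6875) - 3659)) + (M(11) - 12084) = (19125 + ((7145 + 6875) - 3659)) + (-3 - 12084) = (19125 + (14020 - 3659)) - 12087 = (19125 + 10361) - 12087 = 29486 - 12087 = 17399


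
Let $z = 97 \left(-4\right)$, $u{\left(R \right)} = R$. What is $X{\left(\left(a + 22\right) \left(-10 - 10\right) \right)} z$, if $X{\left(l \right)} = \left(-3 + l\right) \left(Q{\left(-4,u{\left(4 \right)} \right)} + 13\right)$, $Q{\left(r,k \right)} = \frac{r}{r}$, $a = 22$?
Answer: $4796456$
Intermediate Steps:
$z = -388$
$Q{\left(r,k \right)} = 1$
$X{\left(l \right)} = -42 + 14 l$ ($X{\left(l \right)} = \left(-3 + l\right) \left(1 + 13\right) = \left(-3 + l\right) 14 = -42 + 14 l$)
$X{\left(\left(a + 22\right) \left(-10 - 10\right) \right)} z = \left(-42 + 14 \left(22 + 22\right) \left(-10 - 10\right)\right) \left(-388\right) = \left(-42 + 14 \cdot 44 \left(-20\right)\right) \left(-388\right) = \left(-42 + 14 \left(-880\right)\right) \left(-388\right) = \left(-42 - 12320\right) \left(-388\right) = \left(-12362\right) \left(-388\right) = 4796456$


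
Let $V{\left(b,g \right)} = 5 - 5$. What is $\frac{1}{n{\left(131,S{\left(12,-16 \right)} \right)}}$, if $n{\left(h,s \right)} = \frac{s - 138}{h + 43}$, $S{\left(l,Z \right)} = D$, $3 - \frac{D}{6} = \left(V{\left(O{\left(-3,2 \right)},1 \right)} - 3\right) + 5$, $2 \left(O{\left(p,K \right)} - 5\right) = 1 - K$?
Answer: $- \frac{29}{22} \approx -1.3182$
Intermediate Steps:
$O{\left(p,K \right)} = \frac{11}{2} - \frac{K}{2}$ ($O{\left(p,K \right)} = 5 + \frac{1 - K}{2} = 5 - \left(- \frac{1}{2} + \frac{K}{2}\right) = \frac{11}{2} - \frac{K}{2}$)
$V{\left(b,g \right)} = 0$ ($V{\left(b,g \right)} = 5 - 5 = 0$)
$D = 6$ ($D = 18 - 6 \left(\left(0 - 3\right) + 5\right) = 18 - 6 \left(-3 + 5\right) = 18 - 12 = 6$)
$S{\left(l,Z \right)} = 6$
$n{\left(h,s \right)} = \frac{-138 + s}{43 + h}$
$\frac{1}{n{\left(131,S{\left(12,-16 \right)} \right)}} = \frac{1}{\frac{1}{43 + 131} \left(-138 + 6\right)} = \frac{1}{\frac{1}{174} \left(-132\right)} = \frac{1}{- \frac{22}{29}} = - \frac{29}{22}$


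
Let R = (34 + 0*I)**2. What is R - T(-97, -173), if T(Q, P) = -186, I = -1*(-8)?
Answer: 1342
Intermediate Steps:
I = 8
R = 1156 (R = (34 + 0*8)**2 = (34 + 0)**2 = 34**2 = 1156)
R - T(-97, -173) = 1156 - 1*(-186) = 1156 + 186 = 1342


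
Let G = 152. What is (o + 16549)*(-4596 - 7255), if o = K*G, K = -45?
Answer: -115061359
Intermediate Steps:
o = -6840 (o = -45*152 = -6840)
(o + 16549)*(-4596 - 7255) = (-6840 + 16549)*(-4596 - 7255) = 9709*(-11851) = -115061359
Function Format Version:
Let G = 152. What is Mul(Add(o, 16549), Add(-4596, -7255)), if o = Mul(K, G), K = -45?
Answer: -115061359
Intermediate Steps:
o = -6840 (o = Mul(-45, 152) = -6840)
Mul(Add(o, 16549), Add(-4596, -7255)) = Mul(Add(-6840, 16549), Add(-4596, -7255)) = Mul(9709, -11851) = -115061359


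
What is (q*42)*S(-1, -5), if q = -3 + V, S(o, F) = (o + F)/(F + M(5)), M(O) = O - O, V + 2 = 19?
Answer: 3528/5 ≈ 705.60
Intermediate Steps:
V = 17 (V = -2 + 19 = 17)
M(O) = 0
S(o, F) = (F + o)/F (S(o, F) = (o + F)/(F + 0) = (F + o)/F)
q = 14 (q = -3 + 17 = 14)
(q*42)*S(-1, -5) = (14*42)*((-5 - 1)/(-5)) = 588*(-1/5*(-6)) = 588*(6/5) = 3528/5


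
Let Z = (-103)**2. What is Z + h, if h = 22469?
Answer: 33078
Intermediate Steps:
Z = 10609
Z + h = 10609 + 22469 = 33078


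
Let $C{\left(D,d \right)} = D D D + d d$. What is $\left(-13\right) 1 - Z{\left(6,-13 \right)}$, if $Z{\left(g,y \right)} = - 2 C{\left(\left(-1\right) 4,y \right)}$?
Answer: $197$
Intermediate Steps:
$C{\left(D,d \right)} = D^{3} + d^{2}$ ($C{\left(D,d \right)} = D^{2} D + d^{2} = D^{3} + d^{2}$)
$Z{\left(g,y \right)} = 128 - 2 y^{2}$ ($Z{\left(g,y \right)} = - 2 \left(\left(\left(-1\right) 4\right)^{3} + y^{2}\right) = - 2 \left(\left(-4\right)^{3} + y^{2}\right) = - 2 \left(-64 + y^{2}\right) = 128 - 2 y^{2}$)
$\left(-13\right) 1 - Z{\left(6,-13 \right)} = \left(-13\right) 1 - \left(128 - 2 \left(-13\right)^{2}\right) = -13 - \left(128 - 338\right) = -13 - -210 = -13 + 210 = 197$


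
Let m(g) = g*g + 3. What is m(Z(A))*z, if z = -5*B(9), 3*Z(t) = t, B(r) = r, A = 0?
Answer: -135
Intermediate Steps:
Z(t) = t/3
m(g) = 3 + g² (m(g) = g² + 3 = 3 + g²)
z = -45 (z = -5*9 = -45)
m(Z(A))*z = (3 + ((⅓)*0)²)*(-45) = (3 + 0²)*(-45) = (3 + 0)*(-45) = 3*(-45) = -135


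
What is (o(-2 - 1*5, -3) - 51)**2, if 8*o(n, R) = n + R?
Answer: 43681/16 ≈ 2730.1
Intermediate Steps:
o(n, R) = R/8 + n/8 (o(n, R) = (n + R)/8 = (R + n)/8 = R/8 + n/8)
(o(-2 - 1*5, -3) - 51)**2 = (((1/8)*(-3) + (-2 - 1*5)/8) - 51)**2 = ((-3/8 + (-2 - 5)/8) - 51)**2 = ((-3/8 + (1/8)*(-7)) - 51)**2 = ((-3/8 - 7/8) - 51)**2 = (-5/4 - 51)**2 = (-209/4)**2 = 43681/16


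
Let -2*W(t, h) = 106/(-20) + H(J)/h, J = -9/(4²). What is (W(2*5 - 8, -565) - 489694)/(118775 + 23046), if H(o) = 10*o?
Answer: -4426809849/1282061840 ≈ -3.4529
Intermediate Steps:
J = -9/16 ≈ -0.56250
W(t, h) = 53/20 + 45/(16*h) (W(t, h) = -(106/(-20) + (10*(-9/16))/h)/2 = -(106*(-1/20) - 45/(8*h))/2 = -(-53/10 - 45/(8*h))/2 = 53/20 + 45/(16*h))
(W(2*5 - 8, -565) - 489694)/(118775 + 23046) = ((1/80)*(225 + 212*(-565))/(-565) - 489694)/(118775 + 23046) = ((1/80)*(-1/565)*(225 - 119780) - 489694)/141821 = ((1/80)*(-1/565)*(-119555) - 489694)*(1/141821) = (23911/9040 - 489694)*(1/141821) = -4426809849/9040*1/141821 = -4426809849/1282061840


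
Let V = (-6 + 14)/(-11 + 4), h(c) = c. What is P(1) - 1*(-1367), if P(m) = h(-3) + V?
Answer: 9540/7 ≈ 1362.9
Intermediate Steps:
V = -8/7 (V = 8/(-7) = 8*(-⅐) = -8/7 ≈ -1.1429)
P(m) = -29/7 (P(m) = -3 - 8/7 = -29/7)
P(1) - 1*(-1367) = -29/7 - 1*(-1367) = -29/7 + 1367 = 9540/7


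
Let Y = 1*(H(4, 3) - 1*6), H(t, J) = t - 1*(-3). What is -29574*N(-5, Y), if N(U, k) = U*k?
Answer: 147870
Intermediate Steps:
H(t, J) = 3 + t (H(t, J) = t + 3 = 3 + t)
Y = 1 (Y = 1*((3 + 4) - 1*6) = 1*(7 - 6) = 1*1 = 1)
-29574*N(-5, Y) = -(-147870) = -29574*(-5) = 147870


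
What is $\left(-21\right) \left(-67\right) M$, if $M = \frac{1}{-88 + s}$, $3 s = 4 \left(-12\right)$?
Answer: $- \frac{1407}{104} \approx -13.529$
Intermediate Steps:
$s = -16$ ($s = \frac{4 \left(-12\right)}{3} = \frac{1}{3} \left(-48\right) = -16$)
$M = - \frac{1}{104}$ ($M = \frac{1}{-88 - 16} = \frac{1}{-104} = - \frac{1}{104} \approx -0.0096154$)
$\left(-21\right) \left(-67\right) M = \left(-21\right) \left(-67\right) \left(- \frac{1}{104}\right) = 1407 \left(- \frac{1}{104}\right) = - \frac{1407}{104}$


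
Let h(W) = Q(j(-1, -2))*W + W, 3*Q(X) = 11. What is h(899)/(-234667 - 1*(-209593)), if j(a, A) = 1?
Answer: -899/5373 ≈ -0.16732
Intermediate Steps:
Q(X) = 11/3 (Q(X) = (⅓)*11 = 11/3)
h(W) = 14*W/3 (h(W) = 11*W/3 + W = 14*W/3)
h(899)/(-234667 - 1*(-209593)) = ((14/3)*899)/(-234667 - 1*(-209593)) = 12586/(3*(-234667 + 209593)) = (12586/3)/(-25074) = (12586/3)*(-1/25074) = -899/5373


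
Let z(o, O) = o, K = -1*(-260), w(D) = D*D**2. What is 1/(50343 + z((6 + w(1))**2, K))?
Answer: 1/50392 ≈ 1.9844e-5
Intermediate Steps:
w(D) = D**3
K = 260
1/(50343 + z((6 + w(1))**2, K)) = 1/(50343 + (6 + 1**3)**2) = 1/(50343 + (6 + 1)**2) = 1/(50343 + 7**2) = 1/(50343 + 49) = 1/50392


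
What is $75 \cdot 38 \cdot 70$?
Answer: $199500$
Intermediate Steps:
$75 \cdot 38 \cdot 70 = 2850 \cdot 70 = 199500$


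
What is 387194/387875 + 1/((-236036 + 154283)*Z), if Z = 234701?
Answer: 7429289076828607/7442355772107375 ≈ 0.99824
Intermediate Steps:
387194/387875 + 1/((-236036 + 154283)*Z) = 387194/387875 + 1/((-236036 + 154283)*234701) = 387194*(1/387875) + (1/234701)/(-81753) = 387194/387875 - 1/81753*1/234701 = 387194/387875 - 1/19187510853 = 7429289076828607/7442355772107375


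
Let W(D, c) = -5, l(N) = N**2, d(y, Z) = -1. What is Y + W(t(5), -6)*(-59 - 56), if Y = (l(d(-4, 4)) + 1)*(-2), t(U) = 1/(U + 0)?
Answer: 571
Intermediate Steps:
t(U) = 1/U
Y = -4 (Y = ((-1)**2 + 1)*(-2) = (1 + 1)*(-2) = 2*(-2) = -4)
Y + W(t(5), -6)*(-59 - 56) = -4 - 5*(-59 - 56) = -4 - 5*(-115) = -4 + 575 = 571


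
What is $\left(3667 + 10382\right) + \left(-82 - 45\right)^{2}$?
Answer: $30178$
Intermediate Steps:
$\left(3667 + 10382\right) + \left(-82 - 45\right)^{2} = 14049 + \left(-127\right)^{2} = 14049 + 16129 = 30178$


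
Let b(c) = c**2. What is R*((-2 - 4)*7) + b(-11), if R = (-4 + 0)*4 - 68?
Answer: 3649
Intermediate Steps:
R = -84 (R = -4*4 - 68 = -16 - 68 = -84)
R*((-2 - 4)*7) + b(-11) = -84*(-2 - 4)*7 + (-11)**2 = -(-504)*7 + 121 = -84*(-42) + 121 = 3528 + 121 = 3649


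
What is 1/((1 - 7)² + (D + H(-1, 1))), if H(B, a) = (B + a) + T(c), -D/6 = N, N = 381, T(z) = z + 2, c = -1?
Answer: -1/2249 ≈ -0.00044464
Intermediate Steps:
T(z) = 2 + z
D = -2286 (D = -6*381 = -2286)
H(B, a) = 1 + B + a (H(B, a) = (B + a) + (2 - 1) = (B + a) + 1 = 1 + B + a)
1/((1 - 7)² + (D + H(-1, 1))) = 1/((1 - 7)² + (-2286 + (1 - 1 + 1))) = 1/((-6)² + (-2286 + 1)) = 1/(36 - 2285) = 1/(-2249) = -1/2249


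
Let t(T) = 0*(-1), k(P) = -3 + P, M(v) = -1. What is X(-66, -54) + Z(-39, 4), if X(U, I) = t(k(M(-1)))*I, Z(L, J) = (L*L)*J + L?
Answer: 6045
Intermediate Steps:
t(T) = 0
Z(L, J) = L + J*L² (Z(L, J) = L²*J + L = J*L² + L = L + J*L²)
X(U, I) = 0 (X(U, I) = 0*I = 0)
X(-66, -54) + Z(-39, 4) = 0 - 39*(1 + 4*(-39)) = 0 - 39*(1 - 156) = 0 - 39*(-155) = 0 + 6045 = 6045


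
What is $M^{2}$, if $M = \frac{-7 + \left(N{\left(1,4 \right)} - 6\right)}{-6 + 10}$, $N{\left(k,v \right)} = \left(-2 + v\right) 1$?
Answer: $\frac{121}{16} \approx 7.5625$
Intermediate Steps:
$N{\left(k,v \right)} = -2 + v$
$M = - \frac{11}{4}$ ($M = \frac{-7 + \left(\left(-2 + 4\right) - 6\right)}{-6 + 10} = \frac{-7 + \left(2 - 6\right)}{4} = \left(-7 - 4\right) \frac{1}{4} = \left(-11\right) \frac{1}{4} = - \frac{11}{4} \approx -2.75$)
$M^{2} = \left(- \frac{11}{4}\right)^{2} = \frac{121}{16}$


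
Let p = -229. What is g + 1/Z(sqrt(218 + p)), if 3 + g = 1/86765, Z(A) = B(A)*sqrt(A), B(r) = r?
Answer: -260294/86765 + I*11**(1/4)*I**(3/2)/11 ≈ -3.1171 - 0.11707*I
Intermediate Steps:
Z(A) = A**(3/2) (Z(A) = A*sqrt(A) = A**(3/2))
g = -260294/86765 (g = -3 + 1/86765 = -260294/86765 ≈ -3.0000)
g + 1/Z(sqrt(218 + p)) = -260294/86765 + 1/((sqrt(218 - 229))**(3/2)) = -260294/86765 + 1/((sqrt(-11))**(3/2)) = -260294/86765 + 1/((I*sqrt(11))**(3/2)) = -260294/86765 + 1/(11**(3/4)*I**(3/2)) = -260294/86765 - 11**(1/4)*sqrt(I)/11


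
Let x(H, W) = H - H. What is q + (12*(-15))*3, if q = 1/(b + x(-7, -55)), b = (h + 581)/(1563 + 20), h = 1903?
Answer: -1339777/2484 ≈ -539.36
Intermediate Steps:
x(H, W) = 0
b = 2484/1583 (b = (1903 + 581)/(1563 + 20) = 2484/1583 ≈ 1.5692)
q = 1583/2484 (q = 1/(2484/1583 + 0) = 1/(2484/1583) = 1583/2484 ≈ 0.63728)
q + (12*(-15))*3 = 1583/2484 + (12*(-15))*3 = 1583/2484 - 180*3 = 1583/2484 - 540 = -1339777/2484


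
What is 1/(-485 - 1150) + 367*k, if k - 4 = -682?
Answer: -406830511/1635 ≈ -2.4883e+5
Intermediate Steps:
k = -678 (k = 4 - 682 = -678)
1/(-485 - 1150) + 367*k = 1/(-485 - 1150) + 367*(-678) = 1/(-1635) - 248826 = -1/1635 - 248826 = -406830511/1635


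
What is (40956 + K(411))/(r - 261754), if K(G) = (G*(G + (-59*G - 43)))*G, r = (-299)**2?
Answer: 1344653815/57451 ≈ 23405.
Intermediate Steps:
r = 89401
K(G) = G**2*(-43 - 58*G) (K(G) = (G*(G + (-43 - 59*G)))*G = (G*(-43 - 58*G))*G = G**2*(-43 - 58*G))
(40956 + K(411))/(r - 261754) = (40956 + 411**2*(-43 - 58*411))/(89401 - 261754) = (40956 + 168921*(-43 - 23838))/(-172353) = (40956 + 168921*(-23881))*(-1/172353) = (40956 - 4034002401)*(-1/172353) = -4033961445*(-1/172353) = 1344653815/57451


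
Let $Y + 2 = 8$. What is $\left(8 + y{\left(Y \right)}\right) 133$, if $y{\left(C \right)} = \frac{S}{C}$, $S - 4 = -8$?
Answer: $\frac{2926}{3} \approx 975.33$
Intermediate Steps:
$S = -4$ ($S = 4 - 8 = -4$)
$Y = 6$ ($Y = -2 + 8 = 6$)
$y{\left(C \right)} = - \frac{4}{C}$
$\left(8 + y{\left(Y \right)}\right) 133 = \left(8 - \frac{4}{6}\right) 133 = \left(8 - \frac{2}{3}\right) 133 = \frac{22}{3} \cdot 133 = \frac{2926}{3}$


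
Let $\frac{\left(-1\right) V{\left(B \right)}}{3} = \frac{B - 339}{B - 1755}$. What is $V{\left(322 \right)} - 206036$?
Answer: $- \frac{295249639}{1433} \approx -2.0604 \cdot 10^{5}$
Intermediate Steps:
$V{\left(B \right)} = - \frac{3 \left(-339 + B\right)}{-1755 + B}$ ($V{\left(B \right)} = - 3 \frac{B - 339}{B - 1755} = - 3 \frac{-339 + B}{-1755 + B} = - \frac{3 \left(-339 + B\right)}{-1755 + B}$)
$V{\left(322 \right)} - 206036 = \frac{3 \left(339 - 322\right)}{-1755 + 322} - 206036 = \frac{3 \left(339 - 322\right)}{-1433} - 206036 = 3 \left(- \frac{1}{1433}\right) 17 - 206036 = - \frac{51}{1433} - 206036 = - \frac{295249639}{1433}$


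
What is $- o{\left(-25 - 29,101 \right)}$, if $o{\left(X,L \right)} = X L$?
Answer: $5454$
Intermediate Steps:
$o{\left(X,L \right)} = L X$
$- o{\left(-25 - 29,101 \right)} = - 101 \left(-25 - 29\right) = - 101 \left(-54\right) = \left(-1\right) \left(-5454\right) = 5454$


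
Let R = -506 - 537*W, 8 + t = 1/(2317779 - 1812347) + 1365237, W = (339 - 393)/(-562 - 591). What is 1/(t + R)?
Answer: 582763096/795295544146425 ≈ 7.3276e-7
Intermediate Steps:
W = 54/1153 (W = -54/(-1153) = -54*(-1/1153) = 54/1153 ≈ 0.046834)
t = 690030423929/505432 (t = -8 + (1/(2317779 - 1812347) + 1365237) = -8 + (1/505432 + 1365237) = -8 + 690034467385/505432 = 690030423929/505432 ≈ 1.3652e+6)
R = -612416/1153 (R = -506 - 537*54/1153 = -506 - 28998/1153 = -612416/1153 ≈ -531.15)
1/(t + R) = 1/(690030423929/505432 - 612416/1153) = 1/(795295544146425/582763096) = 582763096/795295544146425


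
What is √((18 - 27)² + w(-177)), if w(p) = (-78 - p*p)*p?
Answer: 12*√38605 ≈ 2357.8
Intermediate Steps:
w(p) = p*(-78 - p²) (w(p) = (-78 - p²)*p = p*(-78 - p²))
√((18 - 27)² + w(-177)) = √((18 - 27)² - 1*(-177)*(78 + (-177)²)) = √((-9)² - 1*(-177)*(78 + 31329)) = √(81 - 1*(-177)*31407) = √(81 + 5559039) = √5559120 = 12*√38605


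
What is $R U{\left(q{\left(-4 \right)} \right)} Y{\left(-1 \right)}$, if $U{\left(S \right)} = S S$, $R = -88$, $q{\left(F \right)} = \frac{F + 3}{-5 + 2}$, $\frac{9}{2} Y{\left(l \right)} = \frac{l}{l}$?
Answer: $- \frac{176}{81} \approx -2.1728$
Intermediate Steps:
$Y{\left(l \right)} = \frac{2}{9}$ ($Y{\left(l \right)} = \frac{2 \frac{l}{l}}{9} = \frac{2}{9} \cdot 1 = \frac{2}{9}$)
$q{\left(F \right)} = -1 - \frac{F}{3}$ ($q{\left(F \right)} = \frac{3 + F}{-3} = \left(3 + F\right) \left(- \frac{1}{3}\right) = -1 - \frac{F}{3}$)
$U{\left(S \right)} = S^{2}$
$R U{\left(q{\left(-4 \right)} \right)} Y{\left(-1 \right)} = - 88 \left(-1 - - \frac{4}{3}\right)^{2} \cdot \frac{2}{9} = - 88 \left(-1 + \frac{4}{3}\right)^{2} \cdot \frac{2}{9} = - \frac{88}{9} \cdot \frac{2}{9} = \left(-88\right) \frac{1}{9} \cdot \frac{2}{9} = \left(- \frac{88}{9}\right) \frac{2}{9} = - \frac{176}{81}$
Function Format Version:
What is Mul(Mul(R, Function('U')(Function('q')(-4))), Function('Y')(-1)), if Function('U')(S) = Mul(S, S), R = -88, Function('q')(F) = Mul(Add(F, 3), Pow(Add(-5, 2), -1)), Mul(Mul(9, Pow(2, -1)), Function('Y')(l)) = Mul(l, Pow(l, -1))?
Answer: Rational(-176, 81) ≈ -2.1728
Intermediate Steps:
Function('Y')(l) = Rational(2, 9) (Function('Y')(l) = Mul(Rational(2, 9), Mul(l, Pow(l, -1))) = Mul(Rational(2, 9), 1) = Rational(2, 9))
Function('q')(F) = Add(-1, Mul(Rational(-1, 3), F)) (Function('q')(F) = Mul(Add(3, F), Pow(-3, -1)) = Mul(Add(3, F), Rational(-1, 3)) = Add(-1, Mul(Rational(-1, 3), F)))
Function('U')(S) = Pow(S, 2)
Mul(Mul(R, Function('U')(Function('q')(-4))), Function('Y')(-1)) = Mul(Mul(-88, Pow(Add(-1, Mul(Rational(-1, 3), -4)), 2)), Rational(2, 9)) = Mul(Mul(-88, Pow(Add(-1, Rational(4, 3)), 2)), Rational(2, 9)) = Mul(Mul(-88, Pow(Rational(1, 3), 2)), Rational(2, 9)) = Mul(Mul(-88, Rational(1, 9)), Rational(2, 9)) = Mul(Rational(-88, 9), Rational(2, 9)) = Rational(-176, 81)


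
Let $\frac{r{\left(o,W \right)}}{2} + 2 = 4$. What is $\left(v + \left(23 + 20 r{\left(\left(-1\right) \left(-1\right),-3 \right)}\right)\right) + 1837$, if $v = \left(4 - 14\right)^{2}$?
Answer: $2040$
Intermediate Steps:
$r{\left(o,W \right)} = 4$ ($r{\left(o,W \right)} = -4 + 2 \cdot 4 = -4 + 8 = 4$)
$v = 100$ ($v = \left(-10\right)^{2} = 100$)
$\left(v + \left(23 + 20 r{\left(\left(-1\right) \left(-1\right),-3 \right)}\right)\right) + 1837 = \left(100 + \left(23 + 20 \cdot 4\right)\right) + 1837 = \left(100 + \left(23 + 80\right)\right) + 1837 = \left(100 + 103\right) + 1837 = 203 + 1837 = 2040$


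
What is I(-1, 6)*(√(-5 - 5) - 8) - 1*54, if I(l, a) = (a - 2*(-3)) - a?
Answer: -102 + 6*I*√10 ≈ -102.0 + 18.974*I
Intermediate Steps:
I(l, a) = 6 (I(l, a) = (a + 6) - a = (6 + a) - a = 6)
I(-1, 6)*(√(-5 - 5) - 8) - 1*54 = 6*(√(-5 - 5) - 8) - 1*54 = 6*(√(-10) - 8) - 54 = 6*(I*√10 - 8) - 54 = 6*(-8 + I*√10) - 54 = (-48 + 6*I*√10) - 54 = -102 + 6*I*√10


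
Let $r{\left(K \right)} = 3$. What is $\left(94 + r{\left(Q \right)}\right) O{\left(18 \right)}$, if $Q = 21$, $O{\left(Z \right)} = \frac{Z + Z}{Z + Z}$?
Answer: $97$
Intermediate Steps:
$O{\left(Z \right)} = 1$ ($O{\left(Z \right)} = \frac{2 Z}{2 Z} = 2 Z \frac{1}{2 Z} = 1$)
$\left(94 + r{\left(Q \right)}\right) O{\left(18 \right)} = \left(94 + 3\right) 1 = 97 \cdot 1 = 97$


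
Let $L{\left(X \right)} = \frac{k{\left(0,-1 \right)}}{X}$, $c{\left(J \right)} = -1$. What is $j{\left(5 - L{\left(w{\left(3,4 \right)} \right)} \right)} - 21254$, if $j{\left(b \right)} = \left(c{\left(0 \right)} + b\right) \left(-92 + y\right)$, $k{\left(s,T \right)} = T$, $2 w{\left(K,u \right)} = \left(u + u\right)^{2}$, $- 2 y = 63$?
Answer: $- \frac{1392119}{64} \approx -21752.0$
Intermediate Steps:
$y = - \frac{63}{2}$ ($y = \left(- \frac{1}{2}\right) 63 = - \frac{63}{2} \approx -31.5$)
$w{\left(K,u \right)} = 2 u^{2}$ ($w{\left(K,u \right)} = \frac{\left(u + u\right)^{2}}{2} = \frac{\left(2 u\right)^{2}}{2} = \frac{4 u^{2}}{2} = 2 u^{2}$)
$L{\left(X \right)} = - \frac{1}{X}$
$j{\left(b \right)} = \frac{247}{2} - \frac{247 b}{2}$ ($j{\left(b \right)} = \left(-1 + b\right) \left(-92 - \frac{63}{2}\right) = \left(-1 + b\right) \left(- \frac{247}{2}\right) = \frac{247}{2} - \frac{247 b}{2}$)
$j{\left(5 - L{\left(w{\left(3,4 \right)} \right)} \right)} - 21254 = \left(\frac{247}{2} - \frac{247 \left(5 - - \frac{1}{2 \cdot 4^{2}}\right)}{2}\right) - 21254 = \left(\frac{247}{2} - \frac{247 \left(5 - - \frac{1}{2 \cdot 16}\right)}{2}\right) - 21254 = \left(\frac{247}{2} - \frac{247 \left(5 - - \frac{1}{32}\right)}{2}\right) - 21254 = \left(\frac{247}{2} - \frac{247 \left(5 + \frac{1}{32}\right)}{2}\right) - 21254 = \left(\frac{247}{2} - \frac{39767}{64}\right) - 21254 = - \frac{31863}{64} - 21254 = - \frac{1392119}{64}$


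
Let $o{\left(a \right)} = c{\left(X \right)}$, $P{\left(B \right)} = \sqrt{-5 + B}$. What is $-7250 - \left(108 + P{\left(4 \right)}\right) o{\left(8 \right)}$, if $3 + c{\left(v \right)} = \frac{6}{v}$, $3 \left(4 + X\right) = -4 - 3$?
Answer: $- \frac{129650}{19} + \frac{75 i}{19} \approx -6823.7 + 3.9474 i$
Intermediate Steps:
$X = - \frac{19}{3}$ ($X = -4 + \frac{-4 - 3}{3} = -4 + \frac{1}{3} \left(-7\right) = -4 - \frac{7}{3} = - \frac{19}{3} \approx -6.3333$)
$c{\left(v \right)} = -3 + \frac{6}{v}$
$o{\left(a \right)} = - \frac{75}{19}$ ($o{\left(a \right)} = -3 + \frac{6}{- \frac{19}{3}} = -3 + 6 \left(- \frac{3}{19}\right) = -3 - \frac{18}{19} = - \frac{75}{19}$)
$-7250 - \left(108 + P{\left(4 \right)}\right) o{\left(8 \right)} = -7250 - \left(108 + \sqrt{-5 + 4}\right) \left(- \frac{75}{19}\right) = -7250 - \left(108 + \sqrt{-1}\right) \left(- \frac{75}{19}\right) = -7250 - \left(108 + i\right) \left(- \frac{75}{19}\right) = -7250 - \left(- \frac{8100}{19} - \frac{75 i}{19}\right) = -7250 + \left(\frac{8100}{19} + \frac{75 i}{19}\right) = - \frac{129650}{19} + \frac{75 i}{19}$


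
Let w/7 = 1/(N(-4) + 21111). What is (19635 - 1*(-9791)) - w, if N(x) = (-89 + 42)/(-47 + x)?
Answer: 31683209251/1076708 ≈ 29426.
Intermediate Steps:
N(x) = -47/(-47 + x)
w = 357/1076708 (w = 7/(-47/(-47 - 4) + 21111) = 7/(-47/(-51) + 21111) = 7/(-47*(-1/51) + 21111) = 7/(47/51 + 21111) = 7/(1076708/51) = 7*(51/1076708) = 357/1076708 ≈ 0.00033157)
(19635 - 1*(-9791)) - w = (19635 - 1*(-9791)) - 1*357/1076708 = (19635 + 9791) - 357/1076708 = 29426 - 357/1076708 = 31683209251/1076708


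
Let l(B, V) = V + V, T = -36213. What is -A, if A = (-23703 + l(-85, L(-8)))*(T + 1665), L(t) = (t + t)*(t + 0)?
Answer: -810046956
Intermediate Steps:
L(t) = 2*t**2 (L(t) = (2*t)*t = 2*t**2)
l(B, V) = 2*V
A = 810046956 (A = (-23703 + 2*(2*(-8)**2))*(-36213 + 1665) = (-23703 + 2*(2*64))*(-34548) = (-23703 + 2*128)*(-34548) = (-23703 + 256)*(-34548) = -23447*(-34548) = 810046956)
-A = -1*810046956 = -810046956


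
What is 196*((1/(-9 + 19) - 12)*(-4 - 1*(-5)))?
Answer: -11662/5 ≈ -2332.4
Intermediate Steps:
196*((1/(-9 + 19) - 12)*(-4 - 1*(-5))) = 196*((1/10 - 12)*(-4 + 5)) = 196*((1/10 - 12)*1) = 196*(-119/10*1) = 196*(-119/10) = -11662/5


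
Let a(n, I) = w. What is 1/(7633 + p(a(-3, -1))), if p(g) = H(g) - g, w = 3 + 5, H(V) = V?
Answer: 1/7633 ≈ 0.00013101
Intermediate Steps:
w = 8
a(n, I) = 8
p(g) = 0 (p(g) = g - g = 0)
1/(7633 + p(a(-3, -1))) = 1/(7633 + 0) = 1/7633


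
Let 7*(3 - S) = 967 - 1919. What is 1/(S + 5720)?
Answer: 1/5859 ≈ 0.00017068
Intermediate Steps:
S = 139 (S = 3 - (967 - 1919)/7 = 3 - ⅐*(-952) = 3 + 136 = 139)
1/(S + 5720) = 1/(139 + 5720) = 1/5859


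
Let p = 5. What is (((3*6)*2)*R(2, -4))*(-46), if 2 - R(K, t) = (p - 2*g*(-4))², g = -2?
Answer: 197064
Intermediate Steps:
R(K, t) = -119 (R(K, t) = 2 - (5 - 2*(-2)*(-4))² = 2 - (5 + 4*(-4))² = 2 - (5 - 16)² = 2 - 1*(-11)² = 2 - 1*121 = 2 - 121 = -119)
(((3*6)*2)*R(2, -4))*(-46) = (((3*6)*2)*(-119))*(-46) = ((18*2)*(-119))*(-46) = (36*(-119))*(-46) = -4284*(-46) = 197064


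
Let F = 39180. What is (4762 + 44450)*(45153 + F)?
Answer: 4150195596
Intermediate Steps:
(4762 + 44450)*(45153 + F) = (4762 + 44450)*(45153 + 39180) = 49212*84333 = 4150195596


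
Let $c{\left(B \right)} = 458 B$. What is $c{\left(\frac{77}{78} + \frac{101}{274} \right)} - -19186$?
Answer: $\frac{105828550}{5343} \approx 19807.0$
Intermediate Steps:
$c{\left(\frac{77}{78} + \frac{101}{274} \right)} - -19186 = 458 \left(\frac{77}{78} + \frac{101}{274}\right) - -19186 = 458 \left(77 \cdot \frac{1}{78} + 101 \cdot \frac{1}{274}\right) + 19186 = 458 \left(\frac{77}{78} + \frac{101}{274}\right) + 19186 = 458 \cdot \frac{7244}{5343} + 19186 = \frac{3317752}{5343} + 19186 = \frac{105828550}{5343}$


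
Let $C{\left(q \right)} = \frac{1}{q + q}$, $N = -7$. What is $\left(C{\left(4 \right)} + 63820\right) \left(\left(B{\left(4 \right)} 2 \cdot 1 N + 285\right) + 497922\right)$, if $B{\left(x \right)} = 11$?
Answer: $\frac{254286437733}{8} \approx 3.1786 \cdot 10^{10}$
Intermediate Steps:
$C{\left(q \right)} = \frac{1}{2 q}$
$\left(C{\left(4 \right)} + 63820\right) \left(\left(B{\left(4 \right)} 2 \cdot 1 N + 285\right) + 497922\right) = \left(\frac{1}{2 \cdot 4} + 63820\right) \left(\left(11 \cdot 2 \cdot 1 \left(-7\right) + 285\right) + 497922\right) = \left(\frac{1}{2} \cdot \frac{1}{4} + 63820\right) \left(\left(11 \cdot 2 \left(-7\right) + 285\right) + 497922\right) = \left(\frac{1}{8} + 63820\right) \left(\left(11 \left(-14\right) + 285\right) + 497922\right) = \frac{510561 \left(\left(-154 + 285\right) + 497922\right)}{8} = \frac{510561 \left(131 + 497922\right)}{8} = \frac{510561}{8} \cdot 498053 = \frac{254286437733}{8}$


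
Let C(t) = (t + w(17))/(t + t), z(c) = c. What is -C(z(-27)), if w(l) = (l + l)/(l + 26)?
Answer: -1127/2322 ≈ -0.48536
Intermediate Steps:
w(l) = 2*l/(26 + l) (w(l) = (2*l)/(26 + l) = 2*l/(26 + l))
C(t) = (34/43 + t)/(2*t) (C(t) = (t + 2*17/(26 + 17))/(t + t) = (t + 2*17/43)/((2*t)) = (t + 2*17*(1/43))*(1/(2*t)) = (t + 34/43)*(1/(2*t)) = (34/43 + t)*(1/(2*t)) = (34/43 + t)/(2*t))
-C(z(-27)) = -(34 + 43*(-27))/(86*(-27)) = -(-1)*(34 - 1161)/(86*27) = -(-1)*(-1127)/(86*27) = -1*1127/2322 = -1127/2322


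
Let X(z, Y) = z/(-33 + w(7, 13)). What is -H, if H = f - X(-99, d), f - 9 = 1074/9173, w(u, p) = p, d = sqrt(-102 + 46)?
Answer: -764493/183460 ≈ -4.1671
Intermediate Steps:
d = 2*I*sqrt(14) (d = sqrt(-56) = 2*I*sqrt(14) ≈ 7.4833*I)
X(z, Y) = -z/20 (X(z, Y) = z/(-33 + 13) = z/(-20) = -z/20)
f = 83631/9173 (f = 9 + 1074/9173 = 83631/9173 ≈ 9.1171)
H = 764493/183460 (H = 83631/9173 - (-1)*(-99)/20 = 83631/9173 - 1*99/20 = 83631/9173 - 99/20 = 764493/183460 ≈ 4.1671)
-H = -1*764493/183460 = -764493/183460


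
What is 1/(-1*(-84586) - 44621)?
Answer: 1/39965 ≈ 2.5022e-5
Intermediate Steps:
1/(-1*(-84586) - 44621) = 1/(84586 - 44621) = 1/39965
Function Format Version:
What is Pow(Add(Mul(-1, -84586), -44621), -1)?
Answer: Rational(1, 39965) ≈ 2.5022e-5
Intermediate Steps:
Pow(Add(Mul(-1, -84586), -44621), -1) = Pow(Add(84586, -44621), -1) = Pow(39965, -1) = Rational(1, 39965)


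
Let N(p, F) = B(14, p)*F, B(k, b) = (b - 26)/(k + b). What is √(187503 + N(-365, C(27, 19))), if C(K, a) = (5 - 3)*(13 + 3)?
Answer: √2567216535/117 ≈ 433.06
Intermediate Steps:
B(k, b) = (-26 + b)/(b + k)
C(K, a) = 32 (C(K, a) = 2*16 = 32)
N(p, F) = F*(-26 + p)/(14 + p) (N(p, F) = ((-26 + p)/(p + 14))*F = ((-26 + p)/(14 + p))*F = F*(-26 + p)/(14 + p))
√(187503 + N(-365, C(27, 19))) = √(187503 + 32*(-26 - 365)/(14 - 365)) = √(187503 + 32*(-391)/(-351)) = √(187503 + 32*(-1/351)*(-391)) = √(187503 + 12512/351) = √(65826065/351) = √2567216535/117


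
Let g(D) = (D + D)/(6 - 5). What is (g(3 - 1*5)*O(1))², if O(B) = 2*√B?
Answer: 64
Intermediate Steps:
g(D) = 2*D (g(D) = (2*D)/1 = (2*D)*1 = 2*D)
(g(3 - 1*5)*O(1))² = ((2*(3 - 1*5))*(2*√1))² = ((2*(3 - 5))*(2*1))² = ((2*(-2))*2)² = (-4*2)² = (-8)² = 64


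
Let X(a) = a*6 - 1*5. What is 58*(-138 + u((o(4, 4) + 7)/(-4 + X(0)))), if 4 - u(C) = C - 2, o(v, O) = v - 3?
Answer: -68440/9 ≈ -7604.4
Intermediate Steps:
X(a) = -5 + 6*a (X(a) = 6*a - 5 = -5 + 6*a)
o(v, O) = -3 + v
u(C) = 6 - C (u(C) = 4 - (C - 2) = 4 - (-2 + C) = 4 + (2 - C) = 6 - C)
58*(-138 + u((o(4, 4) + 7)/(-4 + X(0)))) = 58*(-138 + (6 - ((-3 + 4) + 7)/(-4 + (-5 + 6*0)))) = 58*(-138 + (6 - (1 + 7)/(-4 + (-5 + 0)))) = 58*(-138 + (6 - 8/(-4 - 5))) = 58*(-138 + (6 - 8/(-9))) = 58*(-138 + (6 - 8*(-1)/9)) = 58*(-138 + (6 - 1*(-8/9))) = 58*(-138 + (6 + 8/9)) = 58*(-138 + 62/9) = 58*(-1180/9) = -68440/9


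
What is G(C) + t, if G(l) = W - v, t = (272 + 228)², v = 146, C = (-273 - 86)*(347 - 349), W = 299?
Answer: 250153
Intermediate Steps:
C = 718 (C = -359*(-2) = 718)
t = 250000 (t = 500² = 250000)
G(l) = 153 (G(l) = 299 - 1*146 = 299 - 146 = 153)
G(C) + t = 153 + 250000 = 250153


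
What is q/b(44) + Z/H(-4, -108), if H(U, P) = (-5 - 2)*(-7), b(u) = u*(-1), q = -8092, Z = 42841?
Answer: 570378/539 ≈ 1058.2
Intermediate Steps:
b(u) = -u
H(U, P) = 49 (H(U, P) = -7*(-7) = 49)
q/b(44) + Z/H(-4, -108) = -8092/((-1*44)) + 42841/49 = -8092/(-44) + 42841*(1/49) = -8092*(-1/44) + 42841/49 = 2023/11 + 42841/49 = 570378/539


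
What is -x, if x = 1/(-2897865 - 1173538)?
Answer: 1/4071403 ≈ 2.4562e-7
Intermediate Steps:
x = -1/4071403 (x = 1/(-4071403) = -1/4071403 ≈ -2.4562e-7)
-x = -1*(-1/4071403) = 1/4071403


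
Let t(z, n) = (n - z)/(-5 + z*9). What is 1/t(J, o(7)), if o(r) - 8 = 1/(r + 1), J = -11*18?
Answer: -14296/1649 ≈ -8.6695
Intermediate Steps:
J = -198
o(r) = 8 + 1/(1 + r) (o(r) = 8 + 1/(r + 1) = 8 + 1/(1 + r))
t(z, n) = (n - z)/(-5 + 9*z)
1/t(J, o(7)) = 1/(((9 + 8*7)/(1 + 7) - 1*(-198))/(-5 + 9*(-198))) = 1/(((9 + 56)/8 + 198)/(-5 - 1782)) = 1/(((1/8)*65 + 198)/(-1787)) = 1/(-(65/8 + 198)/1787) = 1/(-1/1787*1649/8) = 1/(-1649/14296) = -14296/1649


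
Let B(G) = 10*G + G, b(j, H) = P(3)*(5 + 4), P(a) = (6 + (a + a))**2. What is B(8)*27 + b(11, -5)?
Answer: 3672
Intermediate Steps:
P(a) = (6 + 2*a)**2
b(j, H) = 1296 (b(j, H) = (4*(3 + 3)**2)*(5 + 4) = (4*6**2)*9 = (4*36)*9 = 144*9 = 1296)
B(G) = 11*G
B(8)*27 + b(11, -5) = (11*8)*27 + 1296 = 88*27 + 1296 = 2376 + 1296 = 3672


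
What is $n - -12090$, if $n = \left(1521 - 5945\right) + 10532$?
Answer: $18198$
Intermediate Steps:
$n = 6108$ ($n = -4424 + 10532 = 6108$)
$n - -12090 = 6108 - -12090 = 6108 + \left(-7369 + 19459\right) = 6108 + 12090 = 18198$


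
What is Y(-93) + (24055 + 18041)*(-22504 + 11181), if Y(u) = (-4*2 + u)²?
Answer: -476642807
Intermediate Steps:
Y(u) = (-8 + u)²
Y(-93) + (24055 + 18041)*(-22504 + 11181) = (-8 - 93)² + (24055 + 18041)*(-22504 + 11181) = (-101)² + 42096*(-11323) = 10201 - 476653008 = -476642807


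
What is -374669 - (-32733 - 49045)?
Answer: -292891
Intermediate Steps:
-374669 - (-32733 - 49045) = -374669 - 1*(-81778) = -374669 + 81778 = -292891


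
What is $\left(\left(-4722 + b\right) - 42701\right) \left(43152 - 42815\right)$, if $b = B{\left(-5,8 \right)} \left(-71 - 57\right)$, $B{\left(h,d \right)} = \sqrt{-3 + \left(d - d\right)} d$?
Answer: $-15981551 - 345088 i \sqrt{3} \approx -1.5982 \cdot 10^{7} - 5.9771 \cdot 10^{5} i$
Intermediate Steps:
$B{\left(h,d \right)} = i d \sqrt{3}$ ($B{\left(h,d \right)} = \sqrt{-3 + 0} d = \sqrt{-3} d = i \sqrt{3} d = i d \sqrt{3}$)
$b = - 1024 i \sqrt{3}$ ($b = i 8 \sqrt{3} \left(-71 - 57\right) = 8 i \sqrt{3} \left(-128\right) = - 1024 i \sqrt{3} \approx - 1773.6 i$)
$\left(\left(-4722 + b\right) - 42701\right) \left(43152 - 42815\right) = \left(\left(-4722 - 1024 i \sqrt{3}\right) - 42701\right) \left(43152 - 42815\right) = \left(-47423 - 1024 i \sqrt{3}\right) 337 = -15981551 - 345088 i \sqrt{3}$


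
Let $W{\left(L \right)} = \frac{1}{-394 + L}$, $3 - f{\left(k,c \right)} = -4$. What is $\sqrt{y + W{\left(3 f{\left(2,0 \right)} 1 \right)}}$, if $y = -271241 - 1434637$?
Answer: $\frac{i \sqrt{237337100635}}{373} \approx 1306.1 i$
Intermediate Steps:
$y = -1705878$ ($y = -271241 - 1434637 = -1705878$)
$f{\left(k,c \right)} = 7$ ($f{\left(k,c \right)} = 3 - -4 = 3 + 4 = 7$)
$\sqrt{y + W{\left(3 f{\left(2,0 \right)} 1 \right)}} = \sqrt{-1705878 + \frac{1}{-394 + 3 \cdot 7 \cdot 1}} = \sqrt{-1705878 + \frac{1}{-394 + 21 \cdot 1}} = \sqrt{-1705878 + \frac{1}{-394 + 21}} = \sqrt{-1705878 + \frac{1}{-373}} = \sqrt{-1705878 - \frac{1}{373}} = \sqrt{- \frac{636292495}{373}} = \frac{i \sqrt{237337100635}}{373}$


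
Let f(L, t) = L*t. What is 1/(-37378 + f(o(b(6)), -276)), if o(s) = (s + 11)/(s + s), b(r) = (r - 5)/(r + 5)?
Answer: -1/54214 ≈ -1.8445e-5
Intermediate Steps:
b(r) = (-5 + r)/(5 + r)
o(s) = (11 + s)/(2*s) (o(s) = (11 + s)/((2*s)) = (11 + s)*(1/(2*s)) = (11 + s)/(2*s))
1/(-37378 + f(o(b(6)), -276)) = 1/(-37378 + ((11 + (-5 + 6)/(5 + 6))/(2*(((-5 + 6)/(5 + 6)))))*(-276)) = 1/(-37378 + ((11 + 1/11)/(2*((1/11))))*(-276)) = 1/(-37378 + ((11 + (1/11)*1)/(2*(((1/11)*1))))*(-276)) = 1/(-37378 + ((11 + 1/11)/(2*(1/11)))*(-276)) = 1/(-37378 + ((½)*11*(122/11))*(-276)) = 1/(-37378 + 61*(-276)) = 1/(-37378 - 16836) = 1/(-54214) = -1/54214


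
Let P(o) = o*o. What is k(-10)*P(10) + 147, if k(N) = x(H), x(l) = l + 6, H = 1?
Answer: 847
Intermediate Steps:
x(l) = 6 + l
P(o) = o²
k(N) = 7 (k(N) = 6 + 1 = 7)
k(-10)*P(10) + 147 = 7*10² + 147 = 7*100 + 147 = 700 + 147 = 847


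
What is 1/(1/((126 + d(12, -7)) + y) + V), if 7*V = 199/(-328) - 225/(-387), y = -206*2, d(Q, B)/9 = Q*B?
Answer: -7348184/33623 ≈ -218.55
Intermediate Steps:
d(Q, B) = 9*B*Q (d(Q, B) = 9*(Q*B) = 9*(B*Q) = 9*B*Q)
y = -412
V = -51/14104 (V = (199/(-328) - 225/(-387))/7 = (199*(-1/328) - 225*(-1/387))/7 = (-199/328 + 25/43)/7 = (⅐)*(-357/14104) = -51/14104 ≈ -0.0036160)
1/(1/((126 + d(12, -7)) + y) + V) = 1/(1/((126 + 9*(-7)*12) - 412) - 51/14104) = 1/(1/((126 - 756) - 412) - 51/14104) = 1/(1/(-630 - 412) - 51/14104) = 1/(1/(-1042) - 51/14104) = 1/(-1/1042 - 51/14104) = 1/(-33623/7348184) = -7348184/33623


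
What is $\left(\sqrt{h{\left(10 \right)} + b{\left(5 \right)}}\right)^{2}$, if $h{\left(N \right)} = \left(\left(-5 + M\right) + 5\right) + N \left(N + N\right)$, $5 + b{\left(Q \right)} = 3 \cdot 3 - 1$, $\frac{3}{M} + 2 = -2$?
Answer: $\frac{809}{4} \approx 202.25$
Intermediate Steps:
$M = - \frac{3}{4}$ ($M = \frac{3}{-2 - 2} = \frac{3}{-4} = 3 \left(- \frac{1}{4}\right) = - \frac{3}{4} \approx -0.75$)
$b{\left(Q \right)} = 3$ ($b{\left(Q \right)} = -5 + \left(3 \cdot 3 - 1\right) = -5 + \left(9 - 1\right) = -5 + 8 = 3$)
$h{\left(N \right)} = - \frac{3}{4} + 2 N^{2}$ ($h{\left(N \right)} = \left(\left(-5 - \frac{3}{4}\right) + 5\right) + N \left(N + N\right) = \left(- \frac{23}{4} + 5\right) + N 2 N = - \frac{3}{4} + 2 N^{2}$)
$\left(\sqrt{h{\left(10 \right)} + b{\left(5 \right)}}\right)^{2} = \left(\sqrt{\left(- \frac{3}{4} + 2 \cdot 10^{2}\right) + 3}\right)^{2} = \left(\sqrt{\left(- \frac{3}{4} + 2 \cdot 100\right) + 3}\right)^{2} = \left(\sqrt{\left(- \frac{3}{4} + 200\right) + 3}\right)^{2} = \left(\sqrt{\frac{797}{4} + 3}\right)^{2} = \left(\sqrt{\frac{809}{4}}\right)^{2} = \left(\frac{\sqrt{809}}{2}\right)^{2} = \frac{809}{4}$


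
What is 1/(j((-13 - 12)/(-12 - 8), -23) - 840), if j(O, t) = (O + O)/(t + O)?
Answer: -87/73090 ≈ -0.0011903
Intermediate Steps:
j(O, t) = 2*O/(O + t) (j(O, t) = (2*O)/(O + t) = 2*O/(O + t))
1/(j((-13 - 12)/(-12 - 8), -23) - 840) = 1/(2*((-13 - 12)/(-12 - 8))/((-13 - 12)/(-12 - 8) - 23) - 840) = 1/(2*(-25/(-20))/(-25/(-20) - 23) - 840) = 1/(2*(-25*(-1/20))/(-25*(-1/20) - 23) - 840) = 1/(2*(5/4)/(5/4 - 23) - 840) = 1/(2*(5/4)/(-87/4) - 840) = 1/(2*(5/4)*(-4/87) - 840) = 1/(-10/87 - 840) = 1/(-73090/87) = -87/73090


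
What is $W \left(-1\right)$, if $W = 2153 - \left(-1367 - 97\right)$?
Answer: $-3617$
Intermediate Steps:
$W = 3617$ ($W = 2153 - \left(-1367 - 97\right) = 2153 - -1464 = 2153 + 1464 = 3617$)
$W \left(-1\right) = 3617 \left(-1\right) = -3617$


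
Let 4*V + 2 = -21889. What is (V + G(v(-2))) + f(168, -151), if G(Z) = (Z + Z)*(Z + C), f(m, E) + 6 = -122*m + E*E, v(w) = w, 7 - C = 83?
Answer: -11447/4 ≈ -2861.8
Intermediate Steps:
C = -76 (C = 7 - 1*83 = 7 - 83 = -76)
f(m, E) = -6 + E² - 122*m (f(m, E) = -6 + (-122*m + E*E) = -6 + (-122*m + E²) = -6 + (E² - 122*m) = -6 + E² - 122*m)
V = -21891/4 (V = -½ + (¼)*(-21889) = -½ - 21889/4 = -21891/4 ≈ -5472.8)
G(Z) = 2*Z*(-76 + Z) (G(Z) = (Z + Z)*(Z - 76) = (2*Z)*(-76 + Z) = 2*Z*(-76 + Z))
(V + G(v(-2))) + f(168, -151) = (-21891/4 + 2*(-2)*(-76 - 2)) + (-6 + (-151)² - 122*168) = (-21891/4 + 2*(-2)*(-78)) + (-6 + 22801 - 20496) = (-21891/4 + 312) + 2299 = -20643/4 + 2299 = -11447/4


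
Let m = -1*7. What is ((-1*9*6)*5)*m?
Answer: 1890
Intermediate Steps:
m = -7
((-1*9*6)*5)*m = ((-1*9*6)*5)*(-7) = (-9*6*5)*(-7) = -54*5*(-7) = -270*(-7) = 1890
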